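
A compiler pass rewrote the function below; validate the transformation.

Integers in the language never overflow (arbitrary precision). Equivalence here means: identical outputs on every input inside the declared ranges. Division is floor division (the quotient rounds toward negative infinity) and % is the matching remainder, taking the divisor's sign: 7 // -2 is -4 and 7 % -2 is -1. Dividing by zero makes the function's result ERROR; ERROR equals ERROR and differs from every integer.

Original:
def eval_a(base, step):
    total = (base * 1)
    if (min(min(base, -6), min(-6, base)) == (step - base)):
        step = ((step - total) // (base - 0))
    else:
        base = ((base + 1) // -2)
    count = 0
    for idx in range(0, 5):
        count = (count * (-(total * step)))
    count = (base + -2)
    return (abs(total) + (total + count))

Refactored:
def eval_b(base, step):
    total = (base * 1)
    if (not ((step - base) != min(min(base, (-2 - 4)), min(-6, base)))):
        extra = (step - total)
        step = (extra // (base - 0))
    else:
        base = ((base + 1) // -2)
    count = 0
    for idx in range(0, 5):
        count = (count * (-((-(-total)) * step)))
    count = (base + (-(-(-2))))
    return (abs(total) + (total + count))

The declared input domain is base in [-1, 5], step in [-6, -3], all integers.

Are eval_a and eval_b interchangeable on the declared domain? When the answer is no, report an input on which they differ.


Comparing the listings, the differences include: local variable names differ, plus statement counts differ, plus boolean connective usage differs, plus comparison usage differs, plus constant usage differs, plus arithmetic usage differs.
Tracing base=0, step=-3: eval_a: total becomes 0; next (min(min(base, -6), min(-6, base)) == (step - base)) evaluates to false; next base becomes -1; next count becomes 0; next at idx=0:; next count becomes 0; next at idx=1:; next count becomes 0; next at idx=2:; next count becomes 0; next at idx=3:; next count becomes 0; next at idx=4:; next count becomes 0; next count becomes -3; next final value -3 | eval_b: total becomes 0; next (not ((step - base) != min(min(base, (-2 - 4)), min(-6, base)))) evaluates to false; next base becomes -1; next count becomes 0; next at idx=0:; next count becomes 0; next at idx=1:; next count becomes 0; next at idx=2:; next count becomes 0; next at idx=3:; next count becomes 0; next at idx=4:; next count becomes 0; next count becomes -3; next final value -3 — matching result -3.
Checked all 28 inputs in the declared domain: the outputs agree on every one.
verdict: equivalent


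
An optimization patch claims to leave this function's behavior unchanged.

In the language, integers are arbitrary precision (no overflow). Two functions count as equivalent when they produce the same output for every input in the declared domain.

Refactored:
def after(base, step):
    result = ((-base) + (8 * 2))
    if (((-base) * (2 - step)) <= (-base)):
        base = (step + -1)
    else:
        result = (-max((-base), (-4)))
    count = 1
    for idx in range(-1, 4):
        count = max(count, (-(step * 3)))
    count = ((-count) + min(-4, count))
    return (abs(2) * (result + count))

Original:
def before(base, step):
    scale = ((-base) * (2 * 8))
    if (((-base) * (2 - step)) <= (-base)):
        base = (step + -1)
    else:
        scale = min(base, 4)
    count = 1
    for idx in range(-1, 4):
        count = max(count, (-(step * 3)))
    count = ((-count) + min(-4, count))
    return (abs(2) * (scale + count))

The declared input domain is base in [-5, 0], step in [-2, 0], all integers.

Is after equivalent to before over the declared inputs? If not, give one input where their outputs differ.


Run the pair on base=0, step=-2.
before: scale becomes 0; next (((-base) * (2 - step)) <= (-base)) evaluates to true; next base becomes -3; next count becomes 1; next at idx=-1:; next count becomes 6; next at idx=0:; next count becomes 6; next at idx=1:; next count becomes 6; next at idx=2:; next count becomes 6; next at idx=3:; next count becomes 6; next count becomes -10; next final value -20
after: result becomes 16; next (((-base) * (2 - step)) <= (-base)) evaluates to true; next base becomes -3; next count becomes 1; next at idx=-1:; next count becomes 6; next at idx=0:; next count becomes 6; next at idx=1:; next count becomes 6; next at idx=2:; next count becomes 6; next at idx=3:; next count becomes 6; next count becomes -10; next final value 12
-20 and 12 differ, so these are not the same function on this domain.
verdict: not equivalent; witness: base=0, step=-2


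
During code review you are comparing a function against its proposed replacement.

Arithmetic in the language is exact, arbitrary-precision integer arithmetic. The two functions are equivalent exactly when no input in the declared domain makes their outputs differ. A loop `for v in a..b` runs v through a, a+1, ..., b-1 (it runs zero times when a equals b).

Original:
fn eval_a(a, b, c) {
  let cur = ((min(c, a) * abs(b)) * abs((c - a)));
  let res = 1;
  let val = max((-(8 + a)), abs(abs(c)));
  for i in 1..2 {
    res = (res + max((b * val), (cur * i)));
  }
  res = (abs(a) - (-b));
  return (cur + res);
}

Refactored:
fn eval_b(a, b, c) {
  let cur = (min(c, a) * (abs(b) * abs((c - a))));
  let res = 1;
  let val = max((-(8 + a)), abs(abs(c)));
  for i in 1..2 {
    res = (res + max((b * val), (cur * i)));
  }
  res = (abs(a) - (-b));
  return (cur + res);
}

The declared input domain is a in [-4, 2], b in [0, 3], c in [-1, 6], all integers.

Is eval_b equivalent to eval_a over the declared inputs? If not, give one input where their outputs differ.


Differences: same computation, different form — yet all 224 inputs agree.
verdict: equivalent


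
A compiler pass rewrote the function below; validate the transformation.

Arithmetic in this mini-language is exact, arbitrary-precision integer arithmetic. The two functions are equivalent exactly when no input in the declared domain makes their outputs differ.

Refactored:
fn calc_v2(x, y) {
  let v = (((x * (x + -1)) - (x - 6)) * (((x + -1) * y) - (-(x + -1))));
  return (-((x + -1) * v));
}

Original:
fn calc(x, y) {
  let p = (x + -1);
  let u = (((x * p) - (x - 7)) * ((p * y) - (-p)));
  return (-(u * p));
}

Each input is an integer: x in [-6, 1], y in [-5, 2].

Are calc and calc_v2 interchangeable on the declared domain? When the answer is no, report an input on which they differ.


Consider the input x=-6, y=-5.
calc: p=-7, then u=1540, then returns 10780
calc_v2: v=1512, then returns 10584
10780 != 10584, so the rewrite changes behavior.
verdict: not equivalent; witness: x=-6, y=-5


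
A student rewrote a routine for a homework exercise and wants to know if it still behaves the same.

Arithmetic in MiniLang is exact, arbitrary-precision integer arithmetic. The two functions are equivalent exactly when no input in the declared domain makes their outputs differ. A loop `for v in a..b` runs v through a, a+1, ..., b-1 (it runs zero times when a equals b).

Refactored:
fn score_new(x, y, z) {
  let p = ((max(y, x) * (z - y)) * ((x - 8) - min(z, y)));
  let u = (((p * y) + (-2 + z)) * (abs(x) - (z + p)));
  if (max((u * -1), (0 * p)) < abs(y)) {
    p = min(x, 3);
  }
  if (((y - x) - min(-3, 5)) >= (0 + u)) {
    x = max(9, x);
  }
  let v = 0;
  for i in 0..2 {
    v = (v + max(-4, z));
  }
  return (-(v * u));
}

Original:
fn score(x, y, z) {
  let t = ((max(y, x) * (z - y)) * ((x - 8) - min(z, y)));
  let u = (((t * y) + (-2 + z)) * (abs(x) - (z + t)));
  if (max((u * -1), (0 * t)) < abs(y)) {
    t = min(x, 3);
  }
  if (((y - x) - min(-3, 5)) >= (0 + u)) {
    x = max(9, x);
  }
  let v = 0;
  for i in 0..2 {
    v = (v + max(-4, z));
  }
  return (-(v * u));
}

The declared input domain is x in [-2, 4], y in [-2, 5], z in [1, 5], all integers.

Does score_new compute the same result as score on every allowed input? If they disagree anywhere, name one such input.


Changes here: local variable names differ; the full 280-point sweep finds no disagreement.
verdict: equivalent


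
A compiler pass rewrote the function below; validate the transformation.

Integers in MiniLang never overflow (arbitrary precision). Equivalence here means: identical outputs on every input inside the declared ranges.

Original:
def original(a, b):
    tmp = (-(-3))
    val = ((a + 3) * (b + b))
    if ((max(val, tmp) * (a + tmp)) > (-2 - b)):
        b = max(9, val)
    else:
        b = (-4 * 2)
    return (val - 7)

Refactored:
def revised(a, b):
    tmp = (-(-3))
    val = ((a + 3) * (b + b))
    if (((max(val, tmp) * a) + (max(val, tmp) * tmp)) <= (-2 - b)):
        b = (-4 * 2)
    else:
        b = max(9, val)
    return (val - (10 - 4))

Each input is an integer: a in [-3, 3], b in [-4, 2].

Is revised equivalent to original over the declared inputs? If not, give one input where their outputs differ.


There is a counterexample at a=-3, b=-4: -7 on one side, -6 on the other.
original: tmp becomes 3; next val becomes 0; next ((max(val, tmp) * (a + tmp)) > (-2 - b)) evaluates to false; next b becomes -8; next final value -7
revised: tmp becomes 3; next val becomes 0; next (((max(val, tmp) * a) + (max(val, tmp) * tmp)) <= (-2 - b)) evaluates to true; next b becomes -8; next final value -6
verdict: not equivalent; witness: a=-3, b=-4


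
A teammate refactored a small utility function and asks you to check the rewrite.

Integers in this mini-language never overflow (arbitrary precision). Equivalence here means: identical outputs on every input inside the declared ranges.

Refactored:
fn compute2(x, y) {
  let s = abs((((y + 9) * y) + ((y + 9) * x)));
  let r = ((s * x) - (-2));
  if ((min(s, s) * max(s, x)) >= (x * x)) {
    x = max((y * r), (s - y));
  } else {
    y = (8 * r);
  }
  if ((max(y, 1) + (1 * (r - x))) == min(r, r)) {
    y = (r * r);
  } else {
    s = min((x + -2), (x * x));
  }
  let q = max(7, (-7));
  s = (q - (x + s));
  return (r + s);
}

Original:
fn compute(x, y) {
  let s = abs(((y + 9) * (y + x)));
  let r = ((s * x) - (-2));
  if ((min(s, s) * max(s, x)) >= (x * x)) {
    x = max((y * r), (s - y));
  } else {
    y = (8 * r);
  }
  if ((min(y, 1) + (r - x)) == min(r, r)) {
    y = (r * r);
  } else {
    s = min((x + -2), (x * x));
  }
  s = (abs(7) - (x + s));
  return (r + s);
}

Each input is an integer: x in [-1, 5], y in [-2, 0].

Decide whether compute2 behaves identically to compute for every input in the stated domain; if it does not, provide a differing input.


Consider the input x=0, y=0.
compute: s=0, then r=2, then ((min(s, s) * max(s, x)) >= (x * x)) is true, then x=0, then ((min(y, 1) + (r - x)) == min(r, r)) is true, then y=4, then s=7, then returns 9
compute2: s=0, then r=2, then ((min(s, s) * max(s, x)) >= (x * x)) is true, then x=0, then ((max(y, 1) + (1 * (r - x))) == min(r, r)) is false, then s=-2, then q=7, then s=9, then returns 11
9 and 11 differ, so these are not the same function on this domain.
verdict: not equivalent; witness: x=0, y=0


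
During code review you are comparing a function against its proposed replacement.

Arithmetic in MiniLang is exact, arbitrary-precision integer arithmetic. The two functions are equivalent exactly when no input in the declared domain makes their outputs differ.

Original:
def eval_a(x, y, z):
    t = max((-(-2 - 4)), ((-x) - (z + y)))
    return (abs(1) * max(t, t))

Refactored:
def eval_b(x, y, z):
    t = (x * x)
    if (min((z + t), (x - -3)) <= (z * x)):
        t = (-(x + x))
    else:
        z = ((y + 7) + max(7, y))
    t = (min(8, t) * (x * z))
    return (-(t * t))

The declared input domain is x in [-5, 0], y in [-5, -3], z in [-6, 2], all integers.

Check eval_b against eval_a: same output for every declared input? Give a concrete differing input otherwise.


Consider the input x=-5, y=-5, z=-6.
eval_a: t=16, then returns 16
eval_b: t=25, then (min((z + t), (x - -3)) <= (z * x)) is true, then t=10, then t=240, then returns -57600
16 vs -57600 — the two versions disagree here.
verdict: not equivalent; witness: x=-5, y=-5, z=-6


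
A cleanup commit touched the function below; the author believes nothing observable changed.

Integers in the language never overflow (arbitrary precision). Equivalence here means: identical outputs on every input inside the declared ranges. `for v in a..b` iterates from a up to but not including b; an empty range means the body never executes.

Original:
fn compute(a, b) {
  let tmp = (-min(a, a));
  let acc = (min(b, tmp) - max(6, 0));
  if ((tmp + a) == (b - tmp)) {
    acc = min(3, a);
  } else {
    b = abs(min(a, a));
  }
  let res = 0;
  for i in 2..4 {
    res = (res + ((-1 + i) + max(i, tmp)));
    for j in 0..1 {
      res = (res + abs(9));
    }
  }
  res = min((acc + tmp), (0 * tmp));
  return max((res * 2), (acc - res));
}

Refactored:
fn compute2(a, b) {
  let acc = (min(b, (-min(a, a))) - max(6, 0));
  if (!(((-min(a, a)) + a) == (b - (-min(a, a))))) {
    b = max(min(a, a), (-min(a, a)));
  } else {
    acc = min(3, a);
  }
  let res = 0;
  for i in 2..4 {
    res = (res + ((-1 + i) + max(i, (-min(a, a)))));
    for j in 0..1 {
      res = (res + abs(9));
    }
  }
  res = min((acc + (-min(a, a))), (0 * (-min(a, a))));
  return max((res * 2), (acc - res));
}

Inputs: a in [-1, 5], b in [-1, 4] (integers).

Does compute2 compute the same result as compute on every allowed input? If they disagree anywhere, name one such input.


Changes here: boolean connective usage differs; and statement counts differ; and min/max/abs usage differs; and local variable names differ; the full 42-point sweep finds no disagreement.
verdict: equivalent


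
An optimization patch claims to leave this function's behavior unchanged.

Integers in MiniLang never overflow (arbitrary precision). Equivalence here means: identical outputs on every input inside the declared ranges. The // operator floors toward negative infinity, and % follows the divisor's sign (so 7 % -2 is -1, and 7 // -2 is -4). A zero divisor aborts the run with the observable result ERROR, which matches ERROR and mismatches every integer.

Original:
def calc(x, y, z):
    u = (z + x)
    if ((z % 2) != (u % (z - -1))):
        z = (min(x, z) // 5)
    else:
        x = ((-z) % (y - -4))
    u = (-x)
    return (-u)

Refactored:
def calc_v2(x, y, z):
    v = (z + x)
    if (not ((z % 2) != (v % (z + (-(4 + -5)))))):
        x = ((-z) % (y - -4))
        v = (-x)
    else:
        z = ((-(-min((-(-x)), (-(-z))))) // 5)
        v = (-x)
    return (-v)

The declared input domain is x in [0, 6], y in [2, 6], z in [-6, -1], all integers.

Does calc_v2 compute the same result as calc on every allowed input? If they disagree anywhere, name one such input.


The two are interchangeable: local variable names differ; also arithmetic usage differs; also constant usage differs; also statement counts differ; also boolean connective usage differs, and every declared input agrees.
Tracing x=1, y=3, z=-4: calc: u := -3 | ((z % 2) != (u % (z - -1))): false | x := 4 | u := -4 | result 4 | calc_v2: v := -3 | (not ((z % 2) != (v % (z + (-(4 + -5)))))): true | x := 4 | v := -4 | result 4 — matching result 4.
Every one of the 210 inputs gives matching results.
verdict: equivalent


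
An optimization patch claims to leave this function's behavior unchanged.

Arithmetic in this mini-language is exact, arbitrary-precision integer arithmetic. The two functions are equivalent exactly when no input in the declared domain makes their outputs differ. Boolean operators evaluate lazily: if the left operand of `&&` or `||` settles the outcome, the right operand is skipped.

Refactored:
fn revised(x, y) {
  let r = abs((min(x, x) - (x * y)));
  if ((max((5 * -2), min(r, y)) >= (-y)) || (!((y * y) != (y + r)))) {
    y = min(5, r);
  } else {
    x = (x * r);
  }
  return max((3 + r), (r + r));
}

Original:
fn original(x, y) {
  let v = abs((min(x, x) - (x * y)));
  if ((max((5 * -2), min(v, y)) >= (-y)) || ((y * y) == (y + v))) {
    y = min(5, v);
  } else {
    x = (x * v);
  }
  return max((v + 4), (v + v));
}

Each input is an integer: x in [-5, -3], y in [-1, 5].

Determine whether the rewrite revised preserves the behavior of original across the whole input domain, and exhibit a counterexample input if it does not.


These are not equivalent — on x=-5, y=1 the outputs split (4 vs 3).
original: v=0, then ((max((5 * -2), min(v, y)) >= (-y)) || ((y * y) == (y + v))) is true, then y=0, then returns 4
revised: r=0, then ((max((5 * -2), min(r, y)) >= (-y)) || (!((y * y) != (y + r)))) is true, then y=0, then returns 3
verdict: not equivalent; witness: x=-5, y=1


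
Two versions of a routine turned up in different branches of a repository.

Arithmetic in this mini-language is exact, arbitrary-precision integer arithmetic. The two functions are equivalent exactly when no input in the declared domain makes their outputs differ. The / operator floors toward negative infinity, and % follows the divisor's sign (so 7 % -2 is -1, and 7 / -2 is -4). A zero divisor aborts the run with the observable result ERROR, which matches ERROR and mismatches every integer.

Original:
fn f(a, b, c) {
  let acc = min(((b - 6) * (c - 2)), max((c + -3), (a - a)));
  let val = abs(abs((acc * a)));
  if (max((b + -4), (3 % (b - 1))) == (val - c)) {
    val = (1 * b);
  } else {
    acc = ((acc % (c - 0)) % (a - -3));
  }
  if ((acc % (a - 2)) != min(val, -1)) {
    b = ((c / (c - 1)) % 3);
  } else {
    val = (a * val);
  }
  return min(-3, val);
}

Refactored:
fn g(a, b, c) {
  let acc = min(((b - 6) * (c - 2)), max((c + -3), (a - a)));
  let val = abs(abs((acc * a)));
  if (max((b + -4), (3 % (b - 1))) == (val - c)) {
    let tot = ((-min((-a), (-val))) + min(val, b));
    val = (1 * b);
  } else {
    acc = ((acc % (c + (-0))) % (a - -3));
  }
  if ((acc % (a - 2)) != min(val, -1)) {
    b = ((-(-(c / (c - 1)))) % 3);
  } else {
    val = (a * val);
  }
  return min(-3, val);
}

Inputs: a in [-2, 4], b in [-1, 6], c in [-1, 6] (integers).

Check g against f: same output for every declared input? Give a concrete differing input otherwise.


Differences: arithmetic usage differs, and statement counts differ, and min/max/abs usage differs, and local variable names differ — yet all 448 inputs agree.
verdict: equivalent


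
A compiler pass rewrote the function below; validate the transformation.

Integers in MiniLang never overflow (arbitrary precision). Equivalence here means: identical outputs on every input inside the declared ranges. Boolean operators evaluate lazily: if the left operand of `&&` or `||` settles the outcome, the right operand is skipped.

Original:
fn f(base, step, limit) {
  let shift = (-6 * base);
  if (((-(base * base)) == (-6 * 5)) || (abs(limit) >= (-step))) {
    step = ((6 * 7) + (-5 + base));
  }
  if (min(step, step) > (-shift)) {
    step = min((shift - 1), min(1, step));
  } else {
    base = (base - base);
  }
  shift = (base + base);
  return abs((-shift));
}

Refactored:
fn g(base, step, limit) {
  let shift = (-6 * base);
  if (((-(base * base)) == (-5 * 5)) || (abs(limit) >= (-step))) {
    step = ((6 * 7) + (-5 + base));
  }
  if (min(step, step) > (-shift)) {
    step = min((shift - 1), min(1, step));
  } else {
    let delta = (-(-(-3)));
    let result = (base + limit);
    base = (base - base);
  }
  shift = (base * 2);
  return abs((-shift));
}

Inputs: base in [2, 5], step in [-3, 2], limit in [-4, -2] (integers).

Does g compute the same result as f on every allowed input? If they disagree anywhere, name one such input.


There is a counterexample at base=5, step=-3, limit=-2: 0 on one side, 10 on the other.
f: shift=-30, then (((-(base * base)) == (-6 * 5)) || (abs(limit) >= (-step))) is false, then (min(step, step) > (-shift)) is false, then base=0, then shift=0, then returns 0
g: shift=-30, then (((-(base * base)) == (-5 * 5)) || (abs(limit) >= (-step))) is true, then step=42, then (min(step, step) > (-shift)) is true, then step=-31, then shift=10, then returns 10
verdict: not equivalent; witness: base=5, step=-3, limit=-2


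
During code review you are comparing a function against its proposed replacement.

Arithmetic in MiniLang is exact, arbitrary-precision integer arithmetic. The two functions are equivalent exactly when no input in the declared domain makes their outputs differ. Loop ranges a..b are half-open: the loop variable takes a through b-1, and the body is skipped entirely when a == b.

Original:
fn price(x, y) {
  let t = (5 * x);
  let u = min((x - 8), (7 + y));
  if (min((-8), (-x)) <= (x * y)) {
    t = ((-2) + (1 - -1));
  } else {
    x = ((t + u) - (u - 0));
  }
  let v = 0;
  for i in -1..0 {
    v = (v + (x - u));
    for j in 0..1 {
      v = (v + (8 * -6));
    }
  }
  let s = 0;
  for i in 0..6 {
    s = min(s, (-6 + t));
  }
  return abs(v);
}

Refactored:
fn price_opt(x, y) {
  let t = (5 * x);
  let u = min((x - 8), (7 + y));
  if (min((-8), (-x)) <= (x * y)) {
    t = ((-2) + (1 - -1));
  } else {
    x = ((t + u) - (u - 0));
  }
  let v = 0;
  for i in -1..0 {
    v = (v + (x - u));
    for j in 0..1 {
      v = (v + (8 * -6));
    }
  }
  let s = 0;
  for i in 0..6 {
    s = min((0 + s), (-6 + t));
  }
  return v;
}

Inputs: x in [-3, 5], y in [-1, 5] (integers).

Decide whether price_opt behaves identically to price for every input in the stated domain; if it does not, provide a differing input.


The rewrite breaks on x=-3, y=-1, where the results are 40 and -40.
price: t := -15 | u := -11 | (min((-8), (-x)) <= (x * y)): true | t := 0 | v := 0 | iter i=-1: | v := 8 | iter j=0: | v := -40 | s := 0 | iter i=0: | s := -6 | iter i=1: | s := -6 | iter i=2: | s := -6 | iter i=3: | s := -6 | iter i=4: | s := -6 | iter i=5: | s := -6 | result 40
price_opt: t := -15 | u := -11 | (min((-8), (-x)) <= (x * y)): true | t := 0 | v := 0 | iter i=-1: | v := 8 | iter j=0: | v := -40 | s := 0 | iter i=0: | s := -6 | iter i=1: | s := -6 | iter i=2: | s := -6 | iter i=3: | s := -6 | iter i=4: | s := -6 | iter i=5: | s := -6 | result -40
verdict: not equivalent; witness: x=-3, y=-1


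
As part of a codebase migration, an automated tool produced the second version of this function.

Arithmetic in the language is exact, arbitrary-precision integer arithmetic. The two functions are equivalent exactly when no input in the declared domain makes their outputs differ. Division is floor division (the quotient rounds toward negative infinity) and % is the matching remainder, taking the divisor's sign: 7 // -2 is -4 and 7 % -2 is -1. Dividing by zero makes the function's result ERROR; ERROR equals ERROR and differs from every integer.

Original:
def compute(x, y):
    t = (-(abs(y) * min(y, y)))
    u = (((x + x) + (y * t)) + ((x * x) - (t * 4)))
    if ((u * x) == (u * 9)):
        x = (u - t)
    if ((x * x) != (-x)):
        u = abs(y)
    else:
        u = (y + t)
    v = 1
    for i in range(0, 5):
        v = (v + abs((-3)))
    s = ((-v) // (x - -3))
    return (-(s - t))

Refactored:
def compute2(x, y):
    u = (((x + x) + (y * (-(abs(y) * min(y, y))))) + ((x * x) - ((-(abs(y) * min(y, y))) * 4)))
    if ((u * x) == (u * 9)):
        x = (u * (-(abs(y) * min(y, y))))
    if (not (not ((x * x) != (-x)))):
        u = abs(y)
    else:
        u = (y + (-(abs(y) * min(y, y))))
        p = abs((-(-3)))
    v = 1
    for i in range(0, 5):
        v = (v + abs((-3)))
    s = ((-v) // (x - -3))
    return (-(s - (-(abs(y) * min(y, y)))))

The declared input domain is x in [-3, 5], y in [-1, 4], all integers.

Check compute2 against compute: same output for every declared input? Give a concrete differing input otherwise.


x=-2, y=4 yields -15 from compute but -10 from compute2.
verdict: not equivalent; witness: x=-2, y=4


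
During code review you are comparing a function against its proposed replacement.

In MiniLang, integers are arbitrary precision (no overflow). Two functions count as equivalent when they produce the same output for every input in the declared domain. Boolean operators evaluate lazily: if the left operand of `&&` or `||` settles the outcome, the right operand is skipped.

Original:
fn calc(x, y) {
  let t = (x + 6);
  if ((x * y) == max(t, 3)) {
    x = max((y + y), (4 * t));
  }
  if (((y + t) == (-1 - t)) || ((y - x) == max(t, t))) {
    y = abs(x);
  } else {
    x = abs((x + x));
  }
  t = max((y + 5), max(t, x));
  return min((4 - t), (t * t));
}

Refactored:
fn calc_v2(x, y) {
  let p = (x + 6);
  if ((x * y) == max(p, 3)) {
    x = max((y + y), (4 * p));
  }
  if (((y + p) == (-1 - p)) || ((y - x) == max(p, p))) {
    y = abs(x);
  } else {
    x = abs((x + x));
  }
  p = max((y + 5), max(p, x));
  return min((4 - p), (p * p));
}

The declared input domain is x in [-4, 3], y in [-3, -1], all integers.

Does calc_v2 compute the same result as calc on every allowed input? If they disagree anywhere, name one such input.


Reading the diff, among the changes: local variable names differ.
Tracing x=-1, y=-2: calc: t becomes 5; next ((x * y) == max(t, 3)) evaluates to false; next (((y + t) == (-1 - t)) || ((y - x) == max(t, t))) evaluates to false; next x becomes 2; next t becomes 5; next final value -1 | calc_v2: p becomes 5; next ((x * y) == max(p, 3)) evaluates to false; next (((y + p) == (-1 - p)) || ((y - x) == max(p, p))) evaluates to false; next x becomes 2; next p becomes 5; next final value -1 — matching result -1.
Checked all 24 inputs in the declared domain: the outputs agree on every one.
verdict: equivalent


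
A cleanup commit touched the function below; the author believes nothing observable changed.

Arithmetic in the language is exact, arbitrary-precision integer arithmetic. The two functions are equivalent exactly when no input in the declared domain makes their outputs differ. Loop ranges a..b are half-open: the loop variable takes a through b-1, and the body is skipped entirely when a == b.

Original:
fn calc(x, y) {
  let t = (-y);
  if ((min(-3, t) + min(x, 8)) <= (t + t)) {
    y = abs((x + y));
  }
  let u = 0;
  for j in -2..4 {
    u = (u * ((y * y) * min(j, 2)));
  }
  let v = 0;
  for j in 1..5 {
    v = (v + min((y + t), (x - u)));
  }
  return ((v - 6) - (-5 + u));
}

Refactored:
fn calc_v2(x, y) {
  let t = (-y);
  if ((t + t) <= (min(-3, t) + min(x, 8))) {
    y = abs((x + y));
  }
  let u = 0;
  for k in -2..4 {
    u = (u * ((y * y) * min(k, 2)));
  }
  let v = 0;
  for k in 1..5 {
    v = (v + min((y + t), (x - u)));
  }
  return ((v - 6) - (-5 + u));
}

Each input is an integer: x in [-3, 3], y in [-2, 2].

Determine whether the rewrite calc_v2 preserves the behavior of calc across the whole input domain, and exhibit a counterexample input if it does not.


Run the pair on x=1, y=-2.
calc: t := 2 | ((min(-3, t) + min(x, 8)) <= (t + t)): true | y := 1 | u := 0 | iter j=-2: | u := 0 | iter j=-1: | u := 0 | iter j=0: | u := 0 | iter j=1: | u := 0 | iter j=2: | u := 0 | iter j=3: | u := 0 | v := 0 | iter j=1: | v := 1 | iter j=2: | v := 2 | iter j=3: | v := 3 | iter j=4: | v := 4 | result 3
calc_v2: t := 2 | ((t + t) <= (min(-3, t) + min(x, 8))): false | u := 0 | iter k=-2: | u := 0 | iter k=-1: | u := 0 | iter k=0: | u := 0 | iter k=1: | u := 0 | iter k=2: | u := 0 | iter k=3: | u := 0 | v := 0 | iter k=1: | v := 0 | iter k=2: | v := 0 | iter k=3: | v := 0 | iter k=4: | v := 0 | result -1
3 and -1 differ, so these are not the same function on this domain.
verdict: not equivalent; witness: x=1, y=-2


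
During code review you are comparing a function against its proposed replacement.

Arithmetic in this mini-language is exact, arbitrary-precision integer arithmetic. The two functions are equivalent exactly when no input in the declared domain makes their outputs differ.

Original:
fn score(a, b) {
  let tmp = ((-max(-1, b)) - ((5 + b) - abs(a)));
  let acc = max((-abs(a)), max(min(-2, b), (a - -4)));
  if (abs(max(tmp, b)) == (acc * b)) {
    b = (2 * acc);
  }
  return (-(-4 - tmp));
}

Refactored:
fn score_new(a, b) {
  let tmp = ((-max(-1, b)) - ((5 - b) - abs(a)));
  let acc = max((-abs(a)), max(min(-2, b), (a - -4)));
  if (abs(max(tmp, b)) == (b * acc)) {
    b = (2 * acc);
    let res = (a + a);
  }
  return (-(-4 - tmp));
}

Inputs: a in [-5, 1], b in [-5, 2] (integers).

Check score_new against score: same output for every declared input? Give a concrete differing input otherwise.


Take a=-5, b=-5.
score: tmp becomes 6; next acc becomes -1; next (abs(max(tmp, b)) == (acc * b)) evaluates to false; next final value 10
score_new: tmp becomes -4; next acc becomes -1; next (abs(max(tmp, b)) == (b * acc)) evaluates to false; next final value 0
10 and 0 differ, so these are not the same function on this domain.
verdict: not equivalent; witness: a=-5, b=-5


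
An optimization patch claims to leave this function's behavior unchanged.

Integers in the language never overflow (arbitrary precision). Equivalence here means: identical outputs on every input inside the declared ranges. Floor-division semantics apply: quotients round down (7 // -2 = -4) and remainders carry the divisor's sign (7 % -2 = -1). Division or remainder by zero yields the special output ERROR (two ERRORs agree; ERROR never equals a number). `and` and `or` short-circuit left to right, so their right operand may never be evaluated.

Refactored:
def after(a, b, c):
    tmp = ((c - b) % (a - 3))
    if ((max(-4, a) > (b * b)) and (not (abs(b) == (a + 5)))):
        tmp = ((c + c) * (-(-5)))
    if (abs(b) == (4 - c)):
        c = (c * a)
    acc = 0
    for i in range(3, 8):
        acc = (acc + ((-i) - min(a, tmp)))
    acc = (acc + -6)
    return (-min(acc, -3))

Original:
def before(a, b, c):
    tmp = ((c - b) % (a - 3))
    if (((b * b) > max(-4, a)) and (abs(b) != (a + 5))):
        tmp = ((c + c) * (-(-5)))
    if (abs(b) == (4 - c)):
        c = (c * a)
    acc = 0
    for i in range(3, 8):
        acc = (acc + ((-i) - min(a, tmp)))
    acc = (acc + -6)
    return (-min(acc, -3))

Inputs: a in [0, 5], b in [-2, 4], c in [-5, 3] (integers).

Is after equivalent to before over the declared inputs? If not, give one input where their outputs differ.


The rewrite breaks on a=0, b=-2, c=-5, where the results are 3 and 31.
before: tmp = 0; (((b * b) > max(-4, a)) and (abs(b) != (a + 5))) -> true; tmp = -50; (abs(b) == (4 - c)) -> false; acc = 0; [i=3]; acc = 47; [i=4]; acc = 93; [i=5]; acc = 138; [i=6]; acc = 182; [i=7]; acc = 225; acc = 219; return 3
after: tmp = 0; ((max(-4, a) > (b * b)) and (not (abs(b) == (a + 5)))) -> false; (abs(b) == (4 - c)) -> false; acc = 0; [i=3]; acc = -3; [i=4]; acc = -7; [i=5]; acc = -12; [i=6]; acc = -18; [i=7]; acc = -25; acc = -31; return 31
verdict: not equivalent; witness: a=0, b=-2, c=-5


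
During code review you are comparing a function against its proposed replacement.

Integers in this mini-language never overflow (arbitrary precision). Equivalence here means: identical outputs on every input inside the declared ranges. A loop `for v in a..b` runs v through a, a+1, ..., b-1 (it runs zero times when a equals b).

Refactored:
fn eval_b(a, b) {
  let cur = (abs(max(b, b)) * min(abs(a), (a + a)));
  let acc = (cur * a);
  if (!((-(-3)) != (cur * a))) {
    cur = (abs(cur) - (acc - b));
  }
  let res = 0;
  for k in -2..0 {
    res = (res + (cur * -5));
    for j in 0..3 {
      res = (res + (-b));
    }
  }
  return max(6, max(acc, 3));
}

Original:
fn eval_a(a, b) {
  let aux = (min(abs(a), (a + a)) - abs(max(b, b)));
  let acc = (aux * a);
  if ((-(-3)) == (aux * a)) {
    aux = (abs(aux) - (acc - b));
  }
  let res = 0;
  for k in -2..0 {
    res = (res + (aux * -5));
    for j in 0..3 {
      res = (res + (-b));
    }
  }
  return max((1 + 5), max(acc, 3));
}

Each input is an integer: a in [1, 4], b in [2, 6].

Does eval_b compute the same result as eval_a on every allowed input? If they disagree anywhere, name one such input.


Not equivalent: a=2, b=2 separates them (6 vs 8).
eval_a: aux becomes 0; next acc becomes 0; next ((-(-3)) == (aux * a)) evaluates to false; next res becomes 0; next at k=-2:; next res becomes 0; next at j=0:; next res becomes -2; next at j=1:; next res becomes -4; next at j=2:; next res becomes -6; next at k=-1:; next res becomes -6; next at j=0:; next res becomes -8; next at j=1:; next res becomes -10; next at j=2:; next res becomes -12; next final value 6
eval_b: cur becomes 4; next acc becomes 8; next (!((-(-3)) != (cur * a))) evaluates to false; next res becomes 0; next at k=-2:; next res becomes -20; next at j=0:; next res becomes -22; next at j=1:; next res becomes -24; next at j=2:; next res becomes -26; next at k=-1:; next res becomes -46; next at j=0:; next res becomes -48; next at j=1:; next res becomes -50; next at j=2:; next res becomes -52; next final value 8
verdict: not equivalent; witness: a=2, b=2


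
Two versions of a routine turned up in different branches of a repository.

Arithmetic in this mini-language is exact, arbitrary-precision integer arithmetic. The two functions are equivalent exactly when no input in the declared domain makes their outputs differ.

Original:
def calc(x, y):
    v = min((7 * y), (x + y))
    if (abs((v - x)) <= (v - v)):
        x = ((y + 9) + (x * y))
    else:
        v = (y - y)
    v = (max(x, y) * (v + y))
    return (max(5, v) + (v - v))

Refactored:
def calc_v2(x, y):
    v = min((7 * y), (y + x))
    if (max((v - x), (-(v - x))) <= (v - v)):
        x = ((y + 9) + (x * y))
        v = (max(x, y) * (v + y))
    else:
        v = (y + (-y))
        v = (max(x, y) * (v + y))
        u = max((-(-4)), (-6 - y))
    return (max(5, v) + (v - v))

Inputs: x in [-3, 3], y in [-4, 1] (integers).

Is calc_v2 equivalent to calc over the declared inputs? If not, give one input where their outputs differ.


Side by side, the visible changes include: constant usage differs; arithmetic usage differs; min/max/abs usage differs; local variable names differ; statement counts differ.
Tracing x=3, y=-1: calc: v = -7; (abs((v - x)) <= (v - v)) -> false; v = 0; v = -3; return 5 | calc_v2: v = -7; (max((v - x), (-(v - x))) <= (v - v)) -> false; v = 0; v = -3; u = 4; return 5 — matching result 5.
Across all 42 domain points the two functions coincide.
verdict: equivalent


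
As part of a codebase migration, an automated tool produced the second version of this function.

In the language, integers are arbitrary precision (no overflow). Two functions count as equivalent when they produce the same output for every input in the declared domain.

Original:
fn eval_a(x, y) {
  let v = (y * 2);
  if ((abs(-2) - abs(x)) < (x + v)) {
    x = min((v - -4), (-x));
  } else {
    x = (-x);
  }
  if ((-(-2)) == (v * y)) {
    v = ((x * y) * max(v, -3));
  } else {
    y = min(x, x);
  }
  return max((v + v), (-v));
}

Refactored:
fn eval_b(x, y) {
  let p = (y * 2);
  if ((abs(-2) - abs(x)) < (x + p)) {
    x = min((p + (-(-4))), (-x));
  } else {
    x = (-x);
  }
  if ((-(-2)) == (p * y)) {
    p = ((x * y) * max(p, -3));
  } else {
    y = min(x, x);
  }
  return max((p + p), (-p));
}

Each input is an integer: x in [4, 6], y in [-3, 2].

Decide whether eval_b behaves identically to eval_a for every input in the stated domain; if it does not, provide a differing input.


The two are interchangeable: arithmetic usage differs, plus local variable names differ, and every declared input agrees.
Spot check at x=6, y=-3 — eval_a: v=-6, then ((abs(-2) - abs(x)) < (x + v)) is true, then x=-6, then ((-(-2)) == (v * y)) is false, then y=-6, then returns 6. eval_b: p=-6, then ((abs(-2) - abs(x)) < (x + p)) is true, then x=-6, then ((-(-2)) == (p * y)) is false, then y=-6, then returns 6. Both give 6.
Across all 18 domain points the two functions coincide.
verdict: equivalent


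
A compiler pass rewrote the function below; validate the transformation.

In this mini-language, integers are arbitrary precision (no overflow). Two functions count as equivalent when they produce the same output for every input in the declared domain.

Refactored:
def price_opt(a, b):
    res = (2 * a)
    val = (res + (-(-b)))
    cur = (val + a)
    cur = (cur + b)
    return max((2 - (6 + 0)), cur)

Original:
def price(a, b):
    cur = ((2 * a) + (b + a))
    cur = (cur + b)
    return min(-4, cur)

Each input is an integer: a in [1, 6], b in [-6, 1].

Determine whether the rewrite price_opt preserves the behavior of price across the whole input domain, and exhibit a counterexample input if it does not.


a=1, b=-6 yields -9 from price but -4 from price_opt.
verdict: not equivalent; witness: a=1, b=-6


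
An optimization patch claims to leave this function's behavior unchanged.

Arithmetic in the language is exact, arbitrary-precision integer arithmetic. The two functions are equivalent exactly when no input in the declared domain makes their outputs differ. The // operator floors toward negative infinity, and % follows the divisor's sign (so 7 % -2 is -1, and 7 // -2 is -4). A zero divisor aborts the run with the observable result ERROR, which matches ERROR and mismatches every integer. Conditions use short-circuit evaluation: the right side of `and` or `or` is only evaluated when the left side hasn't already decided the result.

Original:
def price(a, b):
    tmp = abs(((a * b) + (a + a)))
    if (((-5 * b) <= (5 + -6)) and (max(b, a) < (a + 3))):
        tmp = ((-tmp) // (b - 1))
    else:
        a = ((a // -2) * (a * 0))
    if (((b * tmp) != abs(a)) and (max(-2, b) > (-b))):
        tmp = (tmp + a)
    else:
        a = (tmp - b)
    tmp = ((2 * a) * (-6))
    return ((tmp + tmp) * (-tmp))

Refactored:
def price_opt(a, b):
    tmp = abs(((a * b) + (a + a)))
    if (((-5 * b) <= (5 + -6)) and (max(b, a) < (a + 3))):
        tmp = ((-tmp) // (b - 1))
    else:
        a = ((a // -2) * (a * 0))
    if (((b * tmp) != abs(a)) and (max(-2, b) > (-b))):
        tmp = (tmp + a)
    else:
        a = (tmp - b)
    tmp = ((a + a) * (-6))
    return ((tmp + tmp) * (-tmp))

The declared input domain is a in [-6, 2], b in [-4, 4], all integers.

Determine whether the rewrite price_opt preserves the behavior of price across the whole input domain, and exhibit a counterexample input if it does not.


The two are interchangeable: arithmetic usage differs, constant usage differs, and every declared input agrees.
Spot check at a=-5, b=0 — price: tmp=10, then (((-5 * b) <= (5 + -6)) and (max(b, a) < (a + 3))) is false, then a=0, then (((b * tmp) != abs(a)) and (max(-2, b) > (-b))) is false, then a=10, then tmp=-120, then returns -28800. price_opt: tmp=10, then (((-5 * b) <= (5 + -6)) and (max(b, a) < (a + 3))) is false, then a=0, then (((b * tmp) != abs(a)) and (max(-2, b) > (-b))) is false, then a=10, then tmp=-120, then returns -28800. Both give -28800.
An exhaustive pass over the 81 declared inputs shows identical outputs.
verdict: equivalent


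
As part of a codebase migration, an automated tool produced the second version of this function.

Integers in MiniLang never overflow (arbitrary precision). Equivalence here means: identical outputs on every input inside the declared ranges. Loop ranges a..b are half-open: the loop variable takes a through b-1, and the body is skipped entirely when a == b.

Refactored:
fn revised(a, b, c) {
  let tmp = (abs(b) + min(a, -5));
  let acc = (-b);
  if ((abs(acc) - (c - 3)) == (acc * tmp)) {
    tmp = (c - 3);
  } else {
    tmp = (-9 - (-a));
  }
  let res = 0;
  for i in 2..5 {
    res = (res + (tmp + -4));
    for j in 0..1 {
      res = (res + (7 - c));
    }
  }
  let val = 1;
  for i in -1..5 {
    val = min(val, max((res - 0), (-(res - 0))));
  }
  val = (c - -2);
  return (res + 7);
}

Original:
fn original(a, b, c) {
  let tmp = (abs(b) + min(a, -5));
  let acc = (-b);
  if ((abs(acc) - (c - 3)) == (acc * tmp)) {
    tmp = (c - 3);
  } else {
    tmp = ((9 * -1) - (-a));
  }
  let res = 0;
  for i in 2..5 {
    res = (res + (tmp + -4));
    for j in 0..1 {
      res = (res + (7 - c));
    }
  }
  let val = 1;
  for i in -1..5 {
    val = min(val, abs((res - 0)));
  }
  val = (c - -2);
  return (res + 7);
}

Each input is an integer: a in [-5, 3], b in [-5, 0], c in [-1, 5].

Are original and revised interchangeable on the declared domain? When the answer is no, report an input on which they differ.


Although arithmetic usage differs, and constant usage differs, and min/max/abs usage differs, 378/378 inputs agree.
verdict: equivalent


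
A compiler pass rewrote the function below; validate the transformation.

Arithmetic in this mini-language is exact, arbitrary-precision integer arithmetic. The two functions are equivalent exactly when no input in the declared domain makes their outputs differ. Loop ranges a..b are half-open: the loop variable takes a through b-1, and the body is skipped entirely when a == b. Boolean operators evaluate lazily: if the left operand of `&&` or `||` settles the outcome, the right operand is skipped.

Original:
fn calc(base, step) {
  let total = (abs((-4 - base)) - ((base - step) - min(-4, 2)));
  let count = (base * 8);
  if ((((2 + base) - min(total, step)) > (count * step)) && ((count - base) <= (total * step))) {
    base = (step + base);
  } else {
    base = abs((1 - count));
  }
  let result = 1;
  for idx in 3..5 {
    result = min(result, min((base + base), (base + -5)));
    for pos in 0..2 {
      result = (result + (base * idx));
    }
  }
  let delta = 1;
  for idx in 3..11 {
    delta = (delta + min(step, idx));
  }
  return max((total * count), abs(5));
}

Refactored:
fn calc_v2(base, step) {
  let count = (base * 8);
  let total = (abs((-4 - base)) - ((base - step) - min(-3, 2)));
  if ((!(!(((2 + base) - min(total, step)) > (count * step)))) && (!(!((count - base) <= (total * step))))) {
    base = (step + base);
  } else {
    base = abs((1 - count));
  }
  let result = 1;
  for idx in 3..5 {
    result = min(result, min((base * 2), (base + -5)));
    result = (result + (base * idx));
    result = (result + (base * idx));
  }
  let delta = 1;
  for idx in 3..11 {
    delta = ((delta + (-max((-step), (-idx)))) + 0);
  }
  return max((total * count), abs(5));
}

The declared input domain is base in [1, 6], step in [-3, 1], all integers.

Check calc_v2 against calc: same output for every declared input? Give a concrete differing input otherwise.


These are not equivalent — on base=1, step=0 the outputs split (5 vs 8).
calc: total := 0 | count := 8 | ((((2 + base) - min(total, step)) > (count * step)) && ((count - base) <= (total * step))): false | base := 7 | result := 1 | iter idx=3: | result := 1 | iter pos=0: | result := 22 | iter pos=1: | result := 43 | iter idx=4: | result := 2 | iter pos=0: | result := 30 | iter pos=1: | result := 58 | delta := 1 | iter idx=3: | delta := 1 | iter idx=4: | delta := 1 | iter idx=5: | delta := 1 | iter idx=6: | delta := 1 | iter idx=7: | delta := 1 | iter idx=8: | delta := 1 | iter idx=9: | delta := 1 | iter idx=10: | delta := 1 | result 5
calc_v2: count := 8 | total := 1 | ((!(!(((2 + base) - min(total, step)) > (count * step)))) && (!(!((count - base) <= (total * step))))): false | base := 7 | result := 1 | iter idx=3: | result := 1 | result := 22 | result := 43 | iter idx=4: | result := 2 | result := 30 | result := 58 | delta := 1 | iter idx=3: | delta := 1 | iter idx=4: | delta := 1 | iter idx=5: | delta := 1 | iter idx=6: | delta := 1 | iter idx=7: | delta := 1 | iter idx=8: | delta := 1 | iter idx=9: | delta := 1 | iter idx=10: | delta := 1 | result 8
verdict: not equivalent; witness: base=1, step=0
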